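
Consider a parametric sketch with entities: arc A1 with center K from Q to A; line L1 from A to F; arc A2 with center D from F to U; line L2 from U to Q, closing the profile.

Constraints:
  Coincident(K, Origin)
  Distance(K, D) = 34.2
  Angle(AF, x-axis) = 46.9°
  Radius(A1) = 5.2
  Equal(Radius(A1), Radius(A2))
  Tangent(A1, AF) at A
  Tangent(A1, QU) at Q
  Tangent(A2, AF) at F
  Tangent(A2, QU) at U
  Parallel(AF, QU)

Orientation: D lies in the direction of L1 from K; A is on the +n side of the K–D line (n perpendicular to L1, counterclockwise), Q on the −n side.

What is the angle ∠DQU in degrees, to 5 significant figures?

8.6454°

Tangency of A1 to both parallel lines with radius 5.2 puts A and Q at K ± 5.2·n: A = (-3.7968, 3.5530), Q = (3.7968, -3.5530). Equal radii place F and U the same way about D: F = D + 5.2·n = (19.571, 28.525), U = D − 5.2·n = (27.165, 21.419). Then cos ∠DQU = QD·QU / (|QD||QU|), giving 8.6454°.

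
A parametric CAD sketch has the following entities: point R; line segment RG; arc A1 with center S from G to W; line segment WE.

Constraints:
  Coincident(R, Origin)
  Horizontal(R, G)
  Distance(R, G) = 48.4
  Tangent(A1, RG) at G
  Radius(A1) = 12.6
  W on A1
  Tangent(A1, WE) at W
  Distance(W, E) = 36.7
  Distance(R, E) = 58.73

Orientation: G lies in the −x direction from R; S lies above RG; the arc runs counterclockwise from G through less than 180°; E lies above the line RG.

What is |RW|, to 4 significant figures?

37.70

Checks: |SW| = 12.60 ✓; ∠(SW, WE) = 90.00° ✓; |WE| = 36.70 ✓; |RE| = 58.73 ✓.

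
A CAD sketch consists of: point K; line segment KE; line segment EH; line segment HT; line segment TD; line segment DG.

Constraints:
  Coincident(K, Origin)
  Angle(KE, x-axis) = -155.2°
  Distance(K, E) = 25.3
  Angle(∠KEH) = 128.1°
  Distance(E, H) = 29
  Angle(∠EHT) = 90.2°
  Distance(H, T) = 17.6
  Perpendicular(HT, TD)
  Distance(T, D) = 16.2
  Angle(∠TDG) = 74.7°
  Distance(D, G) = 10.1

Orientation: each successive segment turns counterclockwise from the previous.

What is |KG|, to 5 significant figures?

33.340

The perpendicularity gives TD at right angles to HT, so TD runs at 76.500°; with |TD| = 16.2, D = (-8.7427, -27.191). ∠TDG = 74.7° gives DG at -178.20° from the x-axis; with |DG| = 10.1, G = (-18.838, -27.508). Then |KG| = |G − K| = 33.340.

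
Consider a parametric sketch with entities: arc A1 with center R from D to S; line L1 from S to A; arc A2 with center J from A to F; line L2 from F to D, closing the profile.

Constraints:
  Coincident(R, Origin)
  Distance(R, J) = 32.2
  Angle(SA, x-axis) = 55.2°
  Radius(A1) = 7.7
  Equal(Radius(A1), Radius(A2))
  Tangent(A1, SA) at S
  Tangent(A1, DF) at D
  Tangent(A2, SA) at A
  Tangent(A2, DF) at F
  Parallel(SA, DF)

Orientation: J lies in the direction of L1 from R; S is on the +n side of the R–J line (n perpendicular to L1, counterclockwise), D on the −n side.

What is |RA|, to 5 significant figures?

33.108

The slot axis is L1's direction at 55.2°, so u = (cos 55.2°, sin 55.2°) = (0.57071, 0.82115) and n = (−sin 55.2°, cos 55.2°) = (-0.82115, 0.57071). R is at the origin and J lies 32.2 along u from R, so J = 32.2·u = (18.377, 26.441). Tangency of A1 to both parallel lines with radius 7.7 puts S and D at R ± 7.7·n: S = (-6.3228, 4.3945), D = (6.3228, -4.3945). Equal radii place A and F the same way about J: A = J + 7.7·n = (12.054, 30.835), F = J − 7.7·n = (24.700, 22.047). Then |RA| = |A − R| = 33.108.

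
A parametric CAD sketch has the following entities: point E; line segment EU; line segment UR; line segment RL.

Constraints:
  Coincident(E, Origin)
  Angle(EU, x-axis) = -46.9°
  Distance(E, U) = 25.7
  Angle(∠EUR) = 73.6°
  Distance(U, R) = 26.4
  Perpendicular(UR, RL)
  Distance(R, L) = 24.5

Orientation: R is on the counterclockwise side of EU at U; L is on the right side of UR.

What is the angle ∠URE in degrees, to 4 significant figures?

52.17°

E is at the origin; EU runs at -46.9° with length 25.7, so U = 25.7·(cos -46.9°, sin -46.9°) = (17.56, -18.77). ∠EUR = 73.6°, so UR runs at -46.9° + (180° − 73.6°) = 59.50° from the x-axis; with |UR| = 26.4, R = U + 26.4·(cos 59.50°, sin 59.50°) = (30.96, 3.982). Then cos ∠URE = RU·RE / (|RU||RE|), giving 52.17°.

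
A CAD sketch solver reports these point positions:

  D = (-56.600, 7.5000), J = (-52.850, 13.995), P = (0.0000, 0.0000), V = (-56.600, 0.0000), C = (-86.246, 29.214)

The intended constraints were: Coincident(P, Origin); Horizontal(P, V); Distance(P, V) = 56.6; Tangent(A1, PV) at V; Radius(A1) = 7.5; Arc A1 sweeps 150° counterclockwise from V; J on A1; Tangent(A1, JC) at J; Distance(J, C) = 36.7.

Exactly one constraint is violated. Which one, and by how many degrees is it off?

Tangent(A1, JC) at J — off by 5.50°.

P = (0.00, 0.00) ✓; P.y = 0.00, V.y = 0.00 ✓; |PV| = 56.60 ✓; ∠(DV, VP) = 90.00° ✓; |DV| = 7.500 ✓; bearing(D→J) − bearing(D→V) = 150.0° ✓; |DJ| = 7.500 ✓; ∠(DJ, JC) = 84.50° ✗; |JC| = 36.70 ✓.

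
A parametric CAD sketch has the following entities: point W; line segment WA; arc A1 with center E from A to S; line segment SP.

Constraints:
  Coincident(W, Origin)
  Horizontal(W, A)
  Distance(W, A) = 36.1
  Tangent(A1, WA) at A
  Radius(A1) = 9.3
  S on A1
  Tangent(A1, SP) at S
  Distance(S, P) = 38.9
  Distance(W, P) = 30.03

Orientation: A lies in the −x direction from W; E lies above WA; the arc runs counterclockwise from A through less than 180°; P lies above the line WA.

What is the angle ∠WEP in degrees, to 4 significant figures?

45.57°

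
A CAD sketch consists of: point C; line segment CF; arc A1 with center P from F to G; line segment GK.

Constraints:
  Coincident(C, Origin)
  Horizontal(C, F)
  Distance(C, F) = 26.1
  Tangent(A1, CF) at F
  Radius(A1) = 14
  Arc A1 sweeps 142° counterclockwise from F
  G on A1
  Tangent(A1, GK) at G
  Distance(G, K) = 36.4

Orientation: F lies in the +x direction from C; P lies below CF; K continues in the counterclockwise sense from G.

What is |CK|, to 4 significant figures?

66.20

C is at the origin; C and F share the same y with |CF| = 26.1 and F on the +x side, so F = (26.10, 0.000). The tangent condition forces PF to be normal to CF, so P = F + (0, -14) = (26.10, -14.00). On A1, F sits at bearing 90° from P; a 142° counterclockwise sweep puts G at bearing 232°, so G = P + 14.0·(cos 232°, sin 232°) = (17.48, -25.03). Tangency of A1 to GK means the radius PG is perpendicular to GK, so GK runs along (−sin 232°, cos 232°); with |GK| = 36.4, K = (46.16, -47.44). Then |CK| = |K − C| = 66.20.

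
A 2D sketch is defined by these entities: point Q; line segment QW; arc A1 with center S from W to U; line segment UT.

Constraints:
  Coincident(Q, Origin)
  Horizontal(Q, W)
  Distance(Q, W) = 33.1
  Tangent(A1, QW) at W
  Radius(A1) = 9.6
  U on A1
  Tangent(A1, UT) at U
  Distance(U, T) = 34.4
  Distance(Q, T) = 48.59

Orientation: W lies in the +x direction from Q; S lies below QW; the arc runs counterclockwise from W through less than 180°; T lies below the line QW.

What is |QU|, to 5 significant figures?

25.214

Checks: ∠(SW, WQ) = 90.00° ✓; |SU| = 9.600 ✓; ∠(SU, UT) = 90.00° ✓; |UT| = 34.40 ✓; |QT| = 48.59 ✓.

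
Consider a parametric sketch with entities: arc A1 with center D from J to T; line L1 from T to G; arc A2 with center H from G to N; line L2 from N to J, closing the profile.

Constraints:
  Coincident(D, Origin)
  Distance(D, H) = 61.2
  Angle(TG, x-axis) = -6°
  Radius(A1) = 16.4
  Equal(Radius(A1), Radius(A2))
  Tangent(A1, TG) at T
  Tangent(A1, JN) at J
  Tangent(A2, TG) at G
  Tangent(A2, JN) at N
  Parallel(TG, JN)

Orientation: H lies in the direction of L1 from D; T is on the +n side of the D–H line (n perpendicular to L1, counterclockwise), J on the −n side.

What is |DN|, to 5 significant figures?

63.359

Tangency of A1 to both parallel lines with radius 16.4 puts T and J at D ± 16.4·n: T = (1.7143, 16.310), J = (-1.7143, -16.310). Equal radii place G and N the same way about H: G = H + 16.4·n = (62.579, 9.9130), N = H − 16.4·n = (59.150, -22.707). Then |DN| = |N − D| = 63.359.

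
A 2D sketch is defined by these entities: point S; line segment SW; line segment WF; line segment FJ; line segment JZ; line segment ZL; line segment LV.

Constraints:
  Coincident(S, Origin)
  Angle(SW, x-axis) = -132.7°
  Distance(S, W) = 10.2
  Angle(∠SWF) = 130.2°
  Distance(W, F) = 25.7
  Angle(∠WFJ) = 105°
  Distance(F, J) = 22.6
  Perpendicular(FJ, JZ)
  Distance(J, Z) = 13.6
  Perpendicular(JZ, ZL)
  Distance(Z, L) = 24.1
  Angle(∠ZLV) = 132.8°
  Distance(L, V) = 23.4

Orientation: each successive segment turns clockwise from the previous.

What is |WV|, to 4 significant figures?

30.36

S is at the origin; SW runs at -132.7° with length 10.2, so W = (-6.917, -7.496). ∠SWF = 130.2° gives WF at 177.5° from the x-axis; with |WF| = 25.7, F = (-32.59, -6.375). ∠WFJ = 105.0° gives FJ at 102.5° from the x-axis; with |FJ| = 22.6, J = (-37.48, 15.69). FJ is perpendicular to JZ, so JZ runs at 12.50°; with |JZ| = 13.6, Z = (-24.21, 18.63). JZ is perpendicular to ZL, so ZL runs at -77.50°; with |ZL| = 24.1, L = (-18.99, -4.896). ∠ZLV = 132.8° gives LV at -124.7° from the x-axis; with |LV| = 23.4, V = (-32.31, -24.13). Then |WV| = |V − W| = 30.36.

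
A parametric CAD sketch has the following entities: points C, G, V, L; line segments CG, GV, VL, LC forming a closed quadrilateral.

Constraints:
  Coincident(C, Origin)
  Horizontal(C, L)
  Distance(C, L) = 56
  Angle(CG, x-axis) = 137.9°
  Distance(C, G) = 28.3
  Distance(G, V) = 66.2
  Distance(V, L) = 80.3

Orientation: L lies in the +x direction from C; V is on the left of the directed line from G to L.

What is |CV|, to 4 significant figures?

74.03

C is at the origin; C and L share the same y with |CL| = 56.0 and L in +x, so L = (56.0, 0). CG runs at 137.9° with |CG| = 28.3, so G = (-21.00, 18.97). V is determined by |GV| = 66.2 and |VL| = 80.3 together: it lies at the intersection of circle(G, 66.2) and circle(L, 80.3). With |GL| = 79.30, the foot of the radical line on GL is 26.63 from G and the perpendicular offset is √(66.2² − 26.63²) = 60.61. Taking the left-of-GL solution: V = (19.36, 71.45).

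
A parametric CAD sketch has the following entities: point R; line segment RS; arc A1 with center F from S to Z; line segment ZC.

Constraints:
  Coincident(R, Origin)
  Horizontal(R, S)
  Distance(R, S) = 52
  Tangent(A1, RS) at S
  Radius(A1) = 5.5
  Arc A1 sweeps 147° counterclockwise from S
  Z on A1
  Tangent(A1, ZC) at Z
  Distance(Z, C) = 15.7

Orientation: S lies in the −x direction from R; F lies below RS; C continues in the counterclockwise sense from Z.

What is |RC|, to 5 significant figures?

45.803

R is at the origin; RS is horizontal with |RS| = 52.0 and S on the −x side, so S = (-52.000, 0.0000). Since A1 is tangent to RS there, FS ⟂ RS, so F = S + (0, -5.5) = (-52.000, -5.5000). On A1, S sits at bearing 90° from F; a 147° counterclockwise sweep puts Z at bearing 237°, so Z = F + 5.5·(cos 237°, sin 237°) = (-54.996, -10.113). The tangent condition forces FZ to be normal to ZC, so ZC runs along (−sin 237°, cos 237°); with |ZC| = 15.7, C = (-41.828, -18.664). Then |RC| = |C − R| = 45.803.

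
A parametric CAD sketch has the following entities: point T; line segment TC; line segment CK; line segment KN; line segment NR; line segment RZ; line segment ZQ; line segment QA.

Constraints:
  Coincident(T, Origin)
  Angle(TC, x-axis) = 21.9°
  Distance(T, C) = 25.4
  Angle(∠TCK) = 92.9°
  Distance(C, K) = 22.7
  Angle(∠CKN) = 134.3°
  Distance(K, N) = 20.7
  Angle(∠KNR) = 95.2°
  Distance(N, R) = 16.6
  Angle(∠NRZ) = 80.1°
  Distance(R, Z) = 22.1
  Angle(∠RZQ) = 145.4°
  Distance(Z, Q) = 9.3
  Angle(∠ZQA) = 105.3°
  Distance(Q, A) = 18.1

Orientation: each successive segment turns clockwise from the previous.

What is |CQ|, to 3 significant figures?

11.5

T is at the origin; TC runs at 21.9° with length 25.4, so C = (23.6, 9.47). ∠TCK = 92.9° gives CK at -65.2° from the x-axis; with |CK| = 22.7, K = (33.1, -11.1). ∠CKN = 134.3° gives KN at -111° from the x-axis; with |KN| = 20.7, N = (25.7, -30.5). ∠KNR = 95.2° gives NR at 164° from the x-axis; with |NR| = 16.6, R = (9.72, -26.0). ∠NRZ = 80.1° gives RZ at 64.4° from the x-axis; with |RZ| = 22.1, Z = (19.3, -6.05). ∠RZQ = 145.4° gives ZQ at 29.8° from the x-axis; with |ZQ| = 9.3, Q = (27.3, -1.43). Then |CQ| = |Q − C| = 11.5.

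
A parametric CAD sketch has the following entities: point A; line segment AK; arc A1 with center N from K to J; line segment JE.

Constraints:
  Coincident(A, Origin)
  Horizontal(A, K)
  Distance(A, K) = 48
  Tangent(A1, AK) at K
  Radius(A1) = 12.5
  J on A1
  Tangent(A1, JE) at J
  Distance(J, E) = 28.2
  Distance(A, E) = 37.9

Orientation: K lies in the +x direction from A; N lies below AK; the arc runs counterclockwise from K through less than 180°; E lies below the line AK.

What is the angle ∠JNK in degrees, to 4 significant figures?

59.10°

Checks: |NJ| = 12.50 ✓; ∠(NJ, JE) = 90.00° ✓; |JE| = 28.20 ✓; |AE| = 37.90 ✓.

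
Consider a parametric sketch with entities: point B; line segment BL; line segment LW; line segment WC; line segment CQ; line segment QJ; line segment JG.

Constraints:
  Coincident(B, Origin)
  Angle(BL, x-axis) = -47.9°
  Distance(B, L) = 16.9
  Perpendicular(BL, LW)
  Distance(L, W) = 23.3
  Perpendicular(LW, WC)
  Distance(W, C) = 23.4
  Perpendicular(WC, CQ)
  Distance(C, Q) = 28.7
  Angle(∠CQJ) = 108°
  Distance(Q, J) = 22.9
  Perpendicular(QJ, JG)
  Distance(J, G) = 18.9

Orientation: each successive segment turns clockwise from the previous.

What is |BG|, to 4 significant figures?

21.82

B is at the origin; BL runs at -47.9° with length 16.9, so L = (11.33, -12.54). BL ⟂ LW, so LW runs at -137.9°; with |LW| = 23.3, W = (-5.958, -28.16). The perpendicularity gives WC at right angles to LW, so WC runs at 132.1°; with |WC| = 23.4, C = (-21.65, -10.80). WC is perpendicular to CQ, so CQ runs at 42.10°; with |CQ| = 28.7, Q = (-0.3511, 8.443). ∠CQJ = 108.0° gives QJ at -29.90° from the x-axis; with |QJ| = 22.9, J = (19.50, -2.972). QJ is perpendicular to JG, so JG runs at -119.9°; with |JG| = 18.9, G = (10.08, -19.36). Then |BG| = |G − B| = 21.82.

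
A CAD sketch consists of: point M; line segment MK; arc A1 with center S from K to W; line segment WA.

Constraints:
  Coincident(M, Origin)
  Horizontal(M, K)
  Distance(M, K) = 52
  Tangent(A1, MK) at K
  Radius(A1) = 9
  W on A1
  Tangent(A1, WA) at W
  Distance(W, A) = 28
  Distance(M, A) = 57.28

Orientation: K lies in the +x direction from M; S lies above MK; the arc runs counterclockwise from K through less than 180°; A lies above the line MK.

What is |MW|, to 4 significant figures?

61.07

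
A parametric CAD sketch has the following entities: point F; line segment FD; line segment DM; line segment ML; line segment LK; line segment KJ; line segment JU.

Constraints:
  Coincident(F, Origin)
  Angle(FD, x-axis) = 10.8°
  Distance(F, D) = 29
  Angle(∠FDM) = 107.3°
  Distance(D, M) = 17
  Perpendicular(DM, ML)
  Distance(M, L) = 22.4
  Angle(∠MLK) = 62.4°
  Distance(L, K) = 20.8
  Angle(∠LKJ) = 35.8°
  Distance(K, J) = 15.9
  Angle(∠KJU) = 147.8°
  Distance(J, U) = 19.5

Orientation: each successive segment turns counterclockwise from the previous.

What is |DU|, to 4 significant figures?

37.03

F is at the origin; FD runs at 10.8° with length 29.0, so D = (28.49, 5.434). ∠FDM = 107.3° gives DM at 83.50° from the x-axis; with |DM| = 17.0, M = (30.41, 22.32). DM ⟂ ML, so ML runs at 173.5°; with |ML| = 22.4, L = (8.155, 24.86). ∠MLK = 62.4° gives LK at -68.90° from the x-axis; with |LK| = 20.8, K = (15.64, 5.455). ∠LKJ = 35.8° gives KJ at 75.30° from the x-axis; with |KJ| = 15.9, J = (19.68, 20.83). ∠KJU = 147.8° gives JU at 107.5° from the x-axis; with |JU| = 19.5, U = (13.81, 39.43). Then |DU| = |U − D| = 37.03.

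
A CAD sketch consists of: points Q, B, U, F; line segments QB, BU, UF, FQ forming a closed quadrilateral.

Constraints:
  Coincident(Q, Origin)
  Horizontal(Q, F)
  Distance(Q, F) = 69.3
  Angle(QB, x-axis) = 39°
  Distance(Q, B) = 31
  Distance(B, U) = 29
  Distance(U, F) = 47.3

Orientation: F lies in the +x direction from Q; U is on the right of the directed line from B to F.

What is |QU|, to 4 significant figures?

24.83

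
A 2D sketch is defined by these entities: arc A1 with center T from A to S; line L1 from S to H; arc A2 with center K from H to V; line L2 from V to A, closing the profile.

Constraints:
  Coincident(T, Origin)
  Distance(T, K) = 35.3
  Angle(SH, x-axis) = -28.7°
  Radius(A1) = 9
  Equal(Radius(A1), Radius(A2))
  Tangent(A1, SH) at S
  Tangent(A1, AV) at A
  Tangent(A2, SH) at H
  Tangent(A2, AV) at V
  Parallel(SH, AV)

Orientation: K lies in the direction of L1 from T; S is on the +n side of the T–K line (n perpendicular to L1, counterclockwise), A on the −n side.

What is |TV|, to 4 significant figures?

36.43

The slot axis is L1's direction at -28.7°, so u = (cos -28.7°, sin -28.7°) = (0.8771, -0.4802) and n = (−sin -28.7°, cos -28.7°) = (0.4802, 0.8771). T is at the origin and K lies 35.3 along u from T, so K = 35.3·u = (30.96, -16.95). Tangency of A1 to both parallel lines with radius 9.0 puts S and A at T ± 9.0·n: S = (4.322, 7.894), A = (-4.322, -7.894). Equal radii place H and V the same way about K: H = K + 9.0·n = (35.29, -9.058), V = K − 9.0·n = (26.64, -24.85). Then |TV| = |V − T| = 36.43.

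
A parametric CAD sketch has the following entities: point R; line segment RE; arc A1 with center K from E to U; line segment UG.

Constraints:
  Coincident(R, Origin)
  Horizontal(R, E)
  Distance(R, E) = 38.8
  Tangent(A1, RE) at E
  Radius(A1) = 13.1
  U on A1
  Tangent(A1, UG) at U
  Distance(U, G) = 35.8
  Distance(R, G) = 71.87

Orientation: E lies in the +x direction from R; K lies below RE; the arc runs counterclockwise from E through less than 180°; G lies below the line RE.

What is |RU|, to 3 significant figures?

36.4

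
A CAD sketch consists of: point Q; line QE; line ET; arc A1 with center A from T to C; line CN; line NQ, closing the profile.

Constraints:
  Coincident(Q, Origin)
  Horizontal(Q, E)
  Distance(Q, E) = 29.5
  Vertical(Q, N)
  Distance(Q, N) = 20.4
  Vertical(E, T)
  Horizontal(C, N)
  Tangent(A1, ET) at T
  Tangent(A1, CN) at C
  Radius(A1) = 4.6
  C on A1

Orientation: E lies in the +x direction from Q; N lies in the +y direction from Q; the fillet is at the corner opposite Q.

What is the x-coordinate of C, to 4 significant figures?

24.90

Q is at the origin; QE is horizontal with |QE| = 29.5 and E on the +x side, so E = (29.50, 0.000). QN is vertical with |QN| = 20.4 and N on the +y side, so N = (0.000, 20.40). The virtual corner opposite Q is at (29.50, 20.40). Since A1 is tangent to ET there, AT ⟂ ET and since A1 is tangent to CN there, AC ⟂ CN, with radius 4.6, so the center A sits 4.6 in from both sides at A = (24.90, 15.80). That places the tangent points at T = (29.50, 15.80) on ET and C = (24.90, 20.40) on CN. So C.x = 24.90.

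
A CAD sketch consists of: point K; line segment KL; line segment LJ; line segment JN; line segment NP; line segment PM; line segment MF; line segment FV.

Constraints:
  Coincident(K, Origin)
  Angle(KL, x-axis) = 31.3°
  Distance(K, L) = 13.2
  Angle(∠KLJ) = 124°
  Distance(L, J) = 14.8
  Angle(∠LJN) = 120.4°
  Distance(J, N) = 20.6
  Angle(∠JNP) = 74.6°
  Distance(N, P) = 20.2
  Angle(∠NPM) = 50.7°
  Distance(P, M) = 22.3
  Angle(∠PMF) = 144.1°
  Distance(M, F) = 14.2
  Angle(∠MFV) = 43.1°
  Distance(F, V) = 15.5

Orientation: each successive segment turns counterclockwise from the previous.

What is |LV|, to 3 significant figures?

24.9

K is at the origin; KL runs at 31.3° with length 13.2, so L = (11.3, 6.86). ∠KLJ = 124.0° gives LJ at 87.3° from the x-axis; with |LJ| = 14.8, J = (12.0, 21.6). ∠LJN = 120.4° gives JN at 147° from the x-axis; with |JN| = 20.6, N = (-5.28, 32.9). ∠JNP = 74.6° gives NP at -108° from the x-axis; with |NP| = 20.2, P = (-11.4, 13.6). ∠NPM = 50.7° gives PM at 21.6° from the x-axis; with |PM| = 22.3, M = (9.31, 21.9). ∠PMF = 144.1° gives MF at 57.5° from the x-axis; with |MF| = 14.2, F = (16.9, 33.8). ∠MFV = 43.1° gives FV at -166° from the x-axis; with |FV| = 15.5, V = (1.93, 30.0). Then |LV| = |V − L| = 24.9.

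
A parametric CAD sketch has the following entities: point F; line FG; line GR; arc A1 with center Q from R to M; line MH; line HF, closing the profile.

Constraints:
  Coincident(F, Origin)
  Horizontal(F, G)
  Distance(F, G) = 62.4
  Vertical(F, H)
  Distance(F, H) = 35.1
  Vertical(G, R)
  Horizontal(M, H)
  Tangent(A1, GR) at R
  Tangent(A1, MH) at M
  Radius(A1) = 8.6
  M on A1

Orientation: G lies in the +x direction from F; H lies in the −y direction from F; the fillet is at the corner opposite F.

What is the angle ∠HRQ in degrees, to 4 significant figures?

7.847°

F is at the origin; FG is horizontal with |FG| = 62.4 and G on the +x side, so G = (62.40, 0.000). FH is vertical with |FH| = 35.1 and H on the −y side, so H = (0.000, -35.10). The virtual corner opposite F is at (62.40, -35.10). Tangency of A1 to GR means the radius QR is perpendicular to GR and A1 meets MH tangentially, so QM is at right angles to MH, with radius 8.6, so the center Q sits 8.6 in from both sides at Q = (53.80, -26.50). That places the tangent points at R = (62.40, -26.50) on GR and M = (53.80, -35.10) on MH. Then cos ∠HRQ = RH·RQ / (|RH||RQ|), giving 7.847°.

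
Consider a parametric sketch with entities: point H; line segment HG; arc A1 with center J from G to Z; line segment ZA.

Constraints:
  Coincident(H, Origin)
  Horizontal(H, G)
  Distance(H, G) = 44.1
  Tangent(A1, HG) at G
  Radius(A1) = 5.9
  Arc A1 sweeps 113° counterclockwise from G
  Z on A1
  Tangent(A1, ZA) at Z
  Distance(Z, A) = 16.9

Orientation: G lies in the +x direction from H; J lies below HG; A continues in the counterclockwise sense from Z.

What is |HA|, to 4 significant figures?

51.13

H is at the origin; HG is horizontal with |HG| = 44.1 and G on the +x side, so G = (44.10, 0.000). Tangency of A1 to HG means the radius JG is perpendicular to HG, so J = G + (0, -5.9) = (44.10, -5.900). On A1, G sits at bearing 90° from J; a 113° counterclockwise sweep puts Z at bearing 203°, so Z = J + 5.9·(cos 203°, sin 203°) = (38.67, -8.205). Since A1 is tangent to ZA there, JZ ⟂ ZA, so ZA runs along (−sin 203°, cos 203°); with |ZA| = 16.9, A = (45.27, -23.76). Then |HA| = |A − H| = 51.13.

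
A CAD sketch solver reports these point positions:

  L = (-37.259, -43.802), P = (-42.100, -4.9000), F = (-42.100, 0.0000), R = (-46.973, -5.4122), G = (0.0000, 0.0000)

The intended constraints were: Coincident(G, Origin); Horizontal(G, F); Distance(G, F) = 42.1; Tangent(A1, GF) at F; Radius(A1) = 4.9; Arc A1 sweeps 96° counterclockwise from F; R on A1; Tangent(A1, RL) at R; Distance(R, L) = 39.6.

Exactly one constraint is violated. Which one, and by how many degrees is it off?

Tangent(A1, RL) at R — off by 8.20°.

G = (0.00, 0.00) ✓; G.y = 0.00, F.y = 0.00 ✓; |GF| = 42.10 ✓; ∠(PF, FG) = 90.00° ✓; |PF| = 4.900 ✓; bearing(P→R) − bearing(P→F) = 96.00° ✓; |PR| = 4.900 ✓; ∠(PR, RL) = 81.80° ✗; |RL| = 39.60 ✓.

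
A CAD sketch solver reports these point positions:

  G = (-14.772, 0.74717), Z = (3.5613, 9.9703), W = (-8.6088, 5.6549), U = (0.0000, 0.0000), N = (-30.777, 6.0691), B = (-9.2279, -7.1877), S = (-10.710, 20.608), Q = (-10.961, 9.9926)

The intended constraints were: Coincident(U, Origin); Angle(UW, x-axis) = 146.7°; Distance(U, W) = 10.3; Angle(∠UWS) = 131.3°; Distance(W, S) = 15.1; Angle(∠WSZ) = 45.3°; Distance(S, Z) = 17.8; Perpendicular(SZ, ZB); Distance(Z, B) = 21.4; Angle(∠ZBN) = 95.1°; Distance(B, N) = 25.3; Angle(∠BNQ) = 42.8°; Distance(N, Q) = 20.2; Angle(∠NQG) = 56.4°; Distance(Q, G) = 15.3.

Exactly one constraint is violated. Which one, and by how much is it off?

Distance(Q, G) = 15.3 — off by 5.30.

U = (0.00, 0.00) ✓; UW at 146.7° ✓; |UW| = 10.30 ✓; ∠UWS = 131.3° ✓; |WS| = 15.10 ✓; ∠WSZ = 45.30° ✓; |SZ| = 17.80 ✓; ∠(SZ, ZB) = 90.00° ✓; |ZB| = 21.40 ✓; ∠ZBN = 95.10° ✓; |BN| = 25.30 ✓; ∠BNQ = 42.80° ✓; |NQ| = 20.20 ✓; ∠NQG = 56.40° ✓; |QG| = 10.00 ✗.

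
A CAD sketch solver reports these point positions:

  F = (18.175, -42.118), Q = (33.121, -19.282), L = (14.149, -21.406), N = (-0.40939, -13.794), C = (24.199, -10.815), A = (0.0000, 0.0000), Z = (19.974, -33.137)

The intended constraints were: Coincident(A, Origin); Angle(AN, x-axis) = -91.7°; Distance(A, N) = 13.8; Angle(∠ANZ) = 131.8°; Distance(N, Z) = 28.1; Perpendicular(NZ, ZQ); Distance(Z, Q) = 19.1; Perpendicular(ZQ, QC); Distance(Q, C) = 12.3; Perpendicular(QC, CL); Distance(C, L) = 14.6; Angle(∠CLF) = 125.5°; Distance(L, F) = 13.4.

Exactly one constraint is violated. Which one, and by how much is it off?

Distance(L, F) = 13.4 — off by 7.70.

A = (0.00, 0.00) ✓; AN at -91.70° ✓; |AN| = 13.80 ✓; ∠ANZ = 131.8° ✓; |NZ| = 28.10 ✓; ∠(NZ, ZQ) = 90.00° ✓; |ZQ| = 19.10 ✓; ∠(ZQ, QC) = 90.00° ✓; |QC| = 12.30 ✓; ∠(QC, CL) = 90.00° ✓; |CL| = 14.60 ✓; ∠CLF = 125.5° ✓; |LF| = 21.10 ✗.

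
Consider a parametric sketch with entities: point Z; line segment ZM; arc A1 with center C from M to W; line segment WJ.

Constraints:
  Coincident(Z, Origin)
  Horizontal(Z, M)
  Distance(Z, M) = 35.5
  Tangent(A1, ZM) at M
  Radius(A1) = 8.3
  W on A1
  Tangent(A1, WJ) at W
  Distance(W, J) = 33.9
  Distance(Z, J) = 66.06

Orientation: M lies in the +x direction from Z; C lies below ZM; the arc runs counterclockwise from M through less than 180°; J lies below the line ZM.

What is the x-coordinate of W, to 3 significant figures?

29.7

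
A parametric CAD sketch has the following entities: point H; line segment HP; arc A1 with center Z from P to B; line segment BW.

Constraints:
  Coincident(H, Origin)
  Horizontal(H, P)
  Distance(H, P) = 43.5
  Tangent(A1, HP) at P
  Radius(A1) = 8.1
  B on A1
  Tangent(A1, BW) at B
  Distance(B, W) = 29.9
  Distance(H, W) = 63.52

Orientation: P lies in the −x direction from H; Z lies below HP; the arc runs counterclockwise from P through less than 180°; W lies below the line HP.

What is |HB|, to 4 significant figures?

52.27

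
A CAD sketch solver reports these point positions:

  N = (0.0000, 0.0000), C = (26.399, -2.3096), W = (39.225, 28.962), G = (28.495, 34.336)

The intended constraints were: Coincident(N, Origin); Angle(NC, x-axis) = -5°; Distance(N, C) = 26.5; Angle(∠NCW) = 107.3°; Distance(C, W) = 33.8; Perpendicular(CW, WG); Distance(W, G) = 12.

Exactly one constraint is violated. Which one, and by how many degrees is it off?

Perpendicular(CW, WG) — off by 4.30°.

N = (0.00, 0.00) ✓; NC at -5.000° ✓; |NC| = 26.50 ✓; ∠NCW = 107.3° ✓; |CW| = 33.80 ✓; ∠(CW, WG) = 85.70° ✗; |WG| = 12.00 ✓.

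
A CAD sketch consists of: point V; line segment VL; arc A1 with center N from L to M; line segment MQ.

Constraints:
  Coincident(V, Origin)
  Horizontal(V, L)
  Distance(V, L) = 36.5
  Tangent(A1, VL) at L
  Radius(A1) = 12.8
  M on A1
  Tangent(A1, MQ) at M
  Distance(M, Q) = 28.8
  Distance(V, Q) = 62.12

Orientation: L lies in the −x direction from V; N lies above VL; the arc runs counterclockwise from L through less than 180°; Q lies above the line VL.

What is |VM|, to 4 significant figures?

33.72

V is at the origin; V and L share the same y with |VL| = 36.5 and L on the −x side, so L = (-36.50, 0.000). A1 meets VL tangentially, so NL is at right angles to VL, so N = L + (0, 12.8) = (-36.50, 12.80). Since NM ⟂ MQ (tangency), |NQ| = √(12.8² + 28.8²) = 31.52 regardless of where M sits on A1. So Q lies on both circle(V, 62.12) and circle(N, 31.52); the above-VL intersection is Q = (-44.58, 43.26). M is the foot of the tangent from Q: M = (-26.53, 20.82).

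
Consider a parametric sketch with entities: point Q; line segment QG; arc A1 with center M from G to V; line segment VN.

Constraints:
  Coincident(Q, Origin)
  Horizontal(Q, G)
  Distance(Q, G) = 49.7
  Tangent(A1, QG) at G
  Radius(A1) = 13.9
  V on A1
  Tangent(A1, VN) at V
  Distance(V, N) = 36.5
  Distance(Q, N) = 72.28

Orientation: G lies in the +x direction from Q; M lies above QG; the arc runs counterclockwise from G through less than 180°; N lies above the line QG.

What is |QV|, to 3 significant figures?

65.4

Checks: |MV| = 13.90 ✓; ∠(MV, VN) = 90.00° ✓; |VN| = 36.50 ✓; |QN| = 72.28 ✓.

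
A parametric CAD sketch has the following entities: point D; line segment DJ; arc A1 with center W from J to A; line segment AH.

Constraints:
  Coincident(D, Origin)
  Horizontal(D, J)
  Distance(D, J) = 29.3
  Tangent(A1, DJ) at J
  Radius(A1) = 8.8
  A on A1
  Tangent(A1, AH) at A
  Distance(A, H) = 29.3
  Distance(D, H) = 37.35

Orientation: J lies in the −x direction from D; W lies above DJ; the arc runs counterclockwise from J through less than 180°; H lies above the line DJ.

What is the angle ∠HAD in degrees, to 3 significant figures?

92.7°

Checks: D.y = 0.00, J.y = 0.00 ✓; ∠(WJ, JD) = 90.00° ✓; |WJ| = 8.800 ✓; |WA| = 8.800 ✓; ∠(WA, AH) = 90.00° ✓; |AH| = 29.30 ✓; |DH| = 37.35 ✓.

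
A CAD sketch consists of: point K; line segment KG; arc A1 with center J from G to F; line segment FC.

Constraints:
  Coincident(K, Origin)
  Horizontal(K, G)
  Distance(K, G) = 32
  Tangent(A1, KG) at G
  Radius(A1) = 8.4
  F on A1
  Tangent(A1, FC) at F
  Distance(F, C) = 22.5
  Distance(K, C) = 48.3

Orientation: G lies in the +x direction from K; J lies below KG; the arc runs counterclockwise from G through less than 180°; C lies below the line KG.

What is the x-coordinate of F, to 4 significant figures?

24.75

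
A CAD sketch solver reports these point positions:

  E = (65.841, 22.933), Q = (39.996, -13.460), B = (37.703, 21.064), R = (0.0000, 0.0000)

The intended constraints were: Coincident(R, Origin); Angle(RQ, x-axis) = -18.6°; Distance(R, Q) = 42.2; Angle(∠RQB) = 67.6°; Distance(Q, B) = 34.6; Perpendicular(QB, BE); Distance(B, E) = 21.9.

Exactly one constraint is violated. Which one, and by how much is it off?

Distance(B, E) = 21.9 — off by 6.30.

R = (0.00, 0.00) ✓; RQ at -18.60° ✓; |RQ| = 42.20 ✓; ∠RQB = 67.60° ✓; |QB| = 34.60 ✓; ∠(QB, BE) = 90.00° ✓; |BE| = 28.20 ✗.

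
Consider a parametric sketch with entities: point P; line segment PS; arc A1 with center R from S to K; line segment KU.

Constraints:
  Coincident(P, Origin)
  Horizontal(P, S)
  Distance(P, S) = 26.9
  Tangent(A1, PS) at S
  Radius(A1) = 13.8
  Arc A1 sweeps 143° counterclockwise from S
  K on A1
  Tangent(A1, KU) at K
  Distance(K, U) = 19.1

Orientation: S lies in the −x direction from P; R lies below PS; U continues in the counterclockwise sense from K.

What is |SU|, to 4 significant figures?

36.97

P is at the origin; P and S share the same y with |PS| = 26.9 and S on the −x side, so S = (-26.90, 0.000). Tangency of A1 to PS means the radius RS is perpendicular to PS, so R = S + (0, -13.8) = (-26.90, -13.80). On A1, S sits at bearing 90° from R; a 143° counterclockwise sweep puts K at bearing 233°, so K = R + 13.8·(cos 233°, sin 233°) = (-35.21, -24.82). A1 meets KU tangentially, so RK is at right angles to KU, so KU runs along (−sin 233°, cos 233°); with |KU| = 19.1, U = (-19.95, -36.32). Then |SU| = |U − S| = 36.97.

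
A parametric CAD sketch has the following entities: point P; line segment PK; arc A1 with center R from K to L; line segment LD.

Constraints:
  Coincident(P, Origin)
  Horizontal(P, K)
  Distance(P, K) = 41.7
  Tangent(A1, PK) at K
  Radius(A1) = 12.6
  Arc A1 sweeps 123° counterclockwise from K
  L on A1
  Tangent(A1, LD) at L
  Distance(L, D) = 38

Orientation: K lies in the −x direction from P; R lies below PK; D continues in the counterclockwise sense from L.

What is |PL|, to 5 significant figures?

55.773

P is at the origin; P and K share the same y with |PK| = 41.7 and K on the −x side, so K = (-41.700, 0.0000). The tangent condition forces RK to be normal to PK, so R = K + (0, -12.6) = (-41.700, -12.600). On A1, K sits at bearing 90° from R; a 123° counterclockwise sweep puts L at bearing 213°, so L = R + 12.6·(cos 213°, sin 213°) = (-52.267, -19.462). Then |PL| = |L − P| = 55.773.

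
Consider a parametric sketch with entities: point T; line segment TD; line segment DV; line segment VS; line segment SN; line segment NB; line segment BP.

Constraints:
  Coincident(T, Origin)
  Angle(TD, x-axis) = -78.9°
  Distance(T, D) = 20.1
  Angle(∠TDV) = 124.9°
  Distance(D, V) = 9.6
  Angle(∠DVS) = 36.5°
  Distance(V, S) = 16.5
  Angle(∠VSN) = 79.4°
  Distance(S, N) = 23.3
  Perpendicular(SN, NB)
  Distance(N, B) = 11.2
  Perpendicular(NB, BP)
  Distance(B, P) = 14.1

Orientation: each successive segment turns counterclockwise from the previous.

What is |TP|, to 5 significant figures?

24.219

T is at the origin; TD runs at -78.9° with length 20.1, so D = (3.8697, -19.724). ∠TDV = 124.9° gives DV at -23.800° from the x-axis; with |DV| = 9.6, V = (12.653, -23.598). ∠DVS = 36.5° gives VS at 119.70° from the x-axis; with |VS| = 16.5, S = (4.4782, -9.2656). ∠VSN = 79.4° gives SN at -139.70° from the x-axis; with |SN| = 23.3, N = (-13.292, -24.336). The perpendicularity gives NB at right angles to SN, so NB runs at -49.700°; with |NB| = 11.2, B = (-6.0479, -32.878). NB ⟂ BP, so BP runs at 40.300°; with |BP| = 14.1, P = (4.7057, -23.758). Then |TP| = |P − T| = 24.219.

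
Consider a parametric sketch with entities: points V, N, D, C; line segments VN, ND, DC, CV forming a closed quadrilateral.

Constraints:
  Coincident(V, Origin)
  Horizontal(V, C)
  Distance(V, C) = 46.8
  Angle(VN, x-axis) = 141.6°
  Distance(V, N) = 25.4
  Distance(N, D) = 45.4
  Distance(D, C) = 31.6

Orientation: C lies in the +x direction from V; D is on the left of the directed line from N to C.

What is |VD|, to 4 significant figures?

33.81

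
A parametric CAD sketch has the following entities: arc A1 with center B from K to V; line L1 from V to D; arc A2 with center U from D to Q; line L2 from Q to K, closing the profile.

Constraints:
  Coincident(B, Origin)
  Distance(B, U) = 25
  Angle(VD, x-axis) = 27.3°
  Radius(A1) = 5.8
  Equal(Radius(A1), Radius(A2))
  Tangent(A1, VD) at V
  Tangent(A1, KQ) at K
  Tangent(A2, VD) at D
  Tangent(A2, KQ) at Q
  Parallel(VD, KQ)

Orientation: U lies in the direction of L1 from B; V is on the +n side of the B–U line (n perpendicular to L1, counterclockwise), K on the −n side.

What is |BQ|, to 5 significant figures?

25.664

The slot axis is L1's direction at 27.3°, so u = (cos 27.3°, sin 27.3°) = (0.88862, 0.45865) and n = (−sin 27.3°, cos 27.3°) = (-0.45865, 0.88862). B is at the origin and U lies 25.0 along u from B, so U = 25.0·u = (22.215, 11.466). Tangency of A1 to both parallel lines with radius 5.8 puts V and K at B ± 5.8·n: V = (-2.6602, 5.1540), K = (2.6602, -5.1540). Equal radii place D and Q the same way about U: D = U + 5.8·n = (19.555, 16.620), Q = U − 5.8·n = (24.876, 6.3123). Then |BQ| = |Q − B| = 25.664.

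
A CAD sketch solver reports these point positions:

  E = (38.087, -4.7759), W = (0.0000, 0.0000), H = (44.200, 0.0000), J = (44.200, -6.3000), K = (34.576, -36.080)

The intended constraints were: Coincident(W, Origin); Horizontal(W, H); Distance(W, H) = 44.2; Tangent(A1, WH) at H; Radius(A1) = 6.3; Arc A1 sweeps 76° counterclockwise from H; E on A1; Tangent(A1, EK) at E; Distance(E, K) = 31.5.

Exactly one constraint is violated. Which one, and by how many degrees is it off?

Tangent(A1, EK) at E — off by 7.60°.

W = (0.00, 0.00) ✓; W.y = 0.00, H.y = 0.00 ✓; |WH| = 44.20 ✓; ∠(JH, HW) = 90.00° ✓; |JH| = 6.300 ✓; bearing(J→E) − bearing(J→H) = 76.00° ✓; |JE| = 6.300 ✓; ∠(JE, EK) = 82.40° ✗; |EK| = 31.50 ✓.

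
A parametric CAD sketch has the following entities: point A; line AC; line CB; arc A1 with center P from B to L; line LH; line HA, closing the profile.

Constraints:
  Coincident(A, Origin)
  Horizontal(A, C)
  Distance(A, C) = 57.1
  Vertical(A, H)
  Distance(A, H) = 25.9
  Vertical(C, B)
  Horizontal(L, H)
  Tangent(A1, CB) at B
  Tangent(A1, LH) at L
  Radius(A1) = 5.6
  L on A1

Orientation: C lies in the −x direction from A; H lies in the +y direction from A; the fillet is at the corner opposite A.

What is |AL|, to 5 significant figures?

57.646

A is at the origin; AC is horizontal with |AC| = 57.1 and C on the −x side, so C = (-57.100, 0.0000). AH is vertical with |AH| = 25.9 and H on the +y side, so H = (0.0000, 25.900). The virtual corner opposite A is at (-57.100, 25.900). A1 meets CB tangentially, so PB is at right angles to CB and tangency of A1 to LH means the radius PL is perpendicular to LH, with radius 5.6, so the center P sits 5.6 in from both sides at P = (-51.500, 20.300). That places the tangent points at B = (-57.100, 20.300) on CB and L = (-51.500, 25.900) on LH. Then |AL| = |L − A| = 57.646.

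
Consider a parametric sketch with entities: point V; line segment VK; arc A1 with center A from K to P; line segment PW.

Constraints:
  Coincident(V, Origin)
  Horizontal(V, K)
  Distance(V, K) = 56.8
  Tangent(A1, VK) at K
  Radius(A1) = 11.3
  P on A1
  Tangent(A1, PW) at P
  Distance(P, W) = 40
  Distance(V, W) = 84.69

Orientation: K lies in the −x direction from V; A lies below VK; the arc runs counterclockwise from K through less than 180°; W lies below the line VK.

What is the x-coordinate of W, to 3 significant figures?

-67.2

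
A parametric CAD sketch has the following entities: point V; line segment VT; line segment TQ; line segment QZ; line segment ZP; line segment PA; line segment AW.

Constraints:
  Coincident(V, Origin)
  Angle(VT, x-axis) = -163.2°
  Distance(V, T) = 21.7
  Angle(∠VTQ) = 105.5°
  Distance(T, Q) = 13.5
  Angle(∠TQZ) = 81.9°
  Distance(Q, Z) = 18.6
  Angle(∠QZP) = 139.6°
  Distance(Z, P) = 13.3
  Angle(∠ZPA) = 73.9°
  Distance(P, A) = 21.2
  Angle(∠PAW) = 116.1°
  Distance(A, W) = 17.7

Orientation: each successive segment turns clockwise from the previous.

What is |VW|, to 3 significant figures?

28.1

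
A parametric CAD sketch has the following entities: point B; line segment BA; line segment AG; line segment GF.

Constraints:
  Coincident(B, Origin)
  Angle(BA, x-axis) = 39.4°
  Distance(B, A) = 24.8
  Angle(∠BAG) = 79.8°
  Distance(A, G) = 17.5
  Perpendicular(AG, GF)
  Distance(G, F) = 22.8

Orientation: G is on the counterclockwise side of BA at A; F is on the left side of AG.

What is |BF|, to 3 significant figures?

13.2

∠BAG = 79.8°, so AG runs at 39.4° + (180° − 79.8°) = 140° from the x-axis; with |AG| = 17.5, G = A + 17.5·(cos 140°, sin 140°) = (5.84, 27.1). AG ⟂ GF; with |GF| = 22.8 on the left of AG, F = G + 22.8·(-0.648, -0.762) = (-8.94, 9.72). Then |BF| = |F − B| = 13.2.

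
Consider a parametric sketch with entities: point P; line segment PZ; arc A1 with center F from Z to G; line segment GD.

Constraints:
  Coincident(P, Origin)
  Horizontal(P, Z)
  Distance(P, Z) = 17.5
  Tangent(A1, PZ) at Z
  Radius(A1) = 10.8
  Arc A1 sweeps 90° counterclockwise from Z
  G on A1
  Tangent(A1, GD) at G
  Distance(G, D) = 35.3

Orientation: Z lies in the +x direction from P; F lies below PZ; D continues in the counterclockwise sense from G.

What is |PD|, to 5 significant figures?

46.584

P is at the origin; P and Z share the same y with |PZ| = 17.5 and Z on the +x side, so Z = (17.500, 0.0000). The tangent condition forces FZ to be normal to PZ, so F = Z + (0, -10.8) = (17.500, -10.800). On A1, Z sits at bearing 90° from F; a 90° counterclockwise sweep puts G at bearing 180°, so G = F + 10.8·(cos 180°, sin 180°) = (6.7000, -10.800). The tangent condition forces FG to be normal to GD, so GD runs along (−sin 180°, cos 180°); with |GD| = 35.3, D = (6.7000, -46.100). Then |PD| = |D − P| = 46.584.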